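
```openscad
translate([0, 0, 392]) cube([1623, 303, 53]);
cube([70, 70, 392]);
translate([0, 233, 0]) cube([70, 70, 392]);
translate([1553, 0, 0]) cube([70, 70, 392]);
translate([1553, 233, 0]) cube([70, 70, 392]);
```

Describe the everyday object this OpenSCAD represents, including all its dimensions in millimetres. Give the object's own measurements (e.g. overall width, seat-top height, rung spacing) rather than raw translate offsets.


A long wooden bench with a 1623 mm (x) × 303 mm (y) seat, 53 mm thick, its top surface 445 mm above the floor. Four 70 mm square legs at the seat corners, flush with the edges, run from z = 0 to the seat underside.


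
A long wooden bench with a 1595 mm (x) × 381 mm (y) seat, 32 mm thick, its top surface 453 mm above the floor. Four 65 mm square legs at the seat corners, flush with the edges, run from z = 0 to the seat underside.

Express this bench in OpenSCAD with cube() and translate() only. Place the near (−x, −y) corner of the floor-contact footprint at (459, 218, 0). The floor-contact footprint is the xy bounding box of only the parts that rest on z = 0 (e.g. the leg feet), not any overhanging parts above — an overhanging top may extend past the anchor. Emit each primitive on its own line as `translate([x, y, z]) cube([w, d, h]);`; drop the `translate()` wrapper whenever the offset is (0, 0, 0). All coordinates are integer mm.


translate([459, 218, 421]) cube([1595, 381, 32]);
translate([459, 218, 0]) cube([65, 65, 421]);
translate([459, 534, 0]) cube([65, 65, 421]);
translate([1989, 218, 0]) cube([65, 65, 421]);
translate([1989, 534, 0]) cube([65, 65, 421]);


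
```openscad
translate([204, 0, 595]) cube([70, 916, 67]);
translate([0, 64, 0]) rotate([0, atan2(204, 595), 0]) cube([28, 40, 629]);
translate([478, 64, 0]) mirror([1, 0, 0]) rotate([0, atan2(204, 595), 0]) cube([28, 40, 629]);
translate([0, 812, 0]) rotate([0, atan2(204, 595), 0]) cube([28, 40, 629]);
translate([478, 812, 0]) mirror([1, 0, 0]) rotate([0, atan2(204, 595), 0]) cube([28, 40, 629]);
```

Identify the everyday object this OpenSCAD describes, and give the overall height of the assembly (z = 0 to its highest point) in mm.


A sawhorse. The overall height is 662 mm.

A beam across two mirrored pairs of raked legs — a sawhorse. The beam's underside is at z = 595 (matching the legs' vertical rise in atan2(204, 595)) and the beam is 67 mm tall, so its top is at 595 + 67 = 662 mm. The raked legs top out at the beam's underside, so that is the highest point.


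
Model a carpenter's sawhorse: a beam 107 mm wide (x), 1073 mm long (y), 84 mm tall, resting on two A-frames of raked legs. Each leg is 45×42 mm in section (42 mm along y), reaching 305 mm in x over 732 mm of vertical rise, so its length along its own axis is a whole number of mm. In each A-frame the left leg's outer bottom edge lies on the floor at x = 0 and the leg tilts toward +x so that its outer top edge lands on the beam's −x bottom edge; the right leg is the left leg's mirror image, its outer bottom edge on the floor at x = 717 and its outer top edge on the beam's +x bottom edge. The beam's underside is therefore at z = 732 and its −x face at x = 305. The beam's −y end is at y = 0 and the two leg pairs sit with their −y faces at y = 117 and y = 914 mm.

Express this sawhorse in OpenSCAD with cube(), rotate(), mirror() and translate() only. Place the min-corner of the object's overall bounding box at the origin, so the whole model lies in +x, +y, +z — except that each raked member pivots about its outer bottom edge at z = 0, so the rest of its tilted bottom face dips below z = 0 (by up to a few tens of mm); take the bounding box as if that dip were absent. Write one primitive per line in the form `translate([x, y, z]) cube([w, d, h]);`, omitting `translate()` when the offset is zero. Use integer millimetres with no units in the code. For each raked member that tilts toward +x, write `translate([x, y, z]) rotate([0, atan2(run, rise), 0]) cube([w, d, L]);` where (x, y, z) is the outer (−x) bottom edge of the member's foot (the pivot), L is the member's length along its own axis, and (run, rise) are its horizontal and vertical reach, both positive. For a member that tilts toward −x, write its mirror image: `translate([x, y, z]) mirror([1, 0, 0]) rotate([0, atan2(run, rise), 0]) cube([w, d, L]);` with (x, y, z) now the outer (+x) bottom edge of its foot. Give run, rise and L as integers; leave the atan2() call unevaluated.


// leg length = √(305² + 732²) = 793
// right-leg outer foot x = 2·305 + 107 = 717
// beam min-corner = (305, 0, 732)
translate([305, 0, 732]) cube([107, 1073, 84]);
translate([0, 117, 0]) rotate([0, atan2(305, 732), 0]) cube([45, 42, 793]);
translate([717, 117, 0]) mirror([1, 0, 0]) rotate([0, atan2(305, 732), 0]) cube([45, 42, 793]);
translate([0, 914, 0]) rotate([0, atan2(305, 732), 0]) cube([45, 42, 793]);
translate([717, 914, 0]) mirror([1, 0, 0]) rotate([0, atan2(305, 732), 0]) cube([45, 42, 793]);


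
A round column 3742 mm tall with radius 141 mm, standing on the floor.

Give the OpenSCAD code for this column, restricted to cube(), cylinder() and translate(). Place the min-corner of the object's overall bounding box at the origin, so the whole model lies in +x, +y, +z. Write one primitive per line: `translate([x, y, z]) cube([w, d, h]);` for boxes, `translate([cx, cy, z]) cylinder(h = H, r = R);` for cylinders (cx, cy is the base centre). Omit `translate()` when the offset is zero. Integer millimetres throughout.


translate([141, 141, 0]) cylinder(h = 3742, r = 141);


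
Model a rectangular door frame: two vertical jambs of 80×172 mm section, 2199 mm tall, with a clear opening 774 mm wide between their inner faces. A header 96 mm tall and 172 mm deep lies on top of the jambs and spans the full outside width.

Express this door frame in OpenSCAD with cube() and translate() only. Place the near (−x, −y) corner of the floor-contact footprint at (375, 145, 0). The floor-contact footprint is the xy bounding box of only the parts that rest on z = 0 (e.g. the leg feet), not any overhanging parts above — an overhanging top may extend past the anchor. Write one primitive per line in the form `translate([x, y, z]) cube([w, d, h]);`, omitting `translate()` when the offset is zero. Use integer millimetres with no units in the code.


translate([375, 145, 0]) cube([80, 172, 2199]);
translate([1229, 145, 0]) cube([80, 172, 2199]);
translate([375, 145, 2199]) cube([934, 172, 96]);


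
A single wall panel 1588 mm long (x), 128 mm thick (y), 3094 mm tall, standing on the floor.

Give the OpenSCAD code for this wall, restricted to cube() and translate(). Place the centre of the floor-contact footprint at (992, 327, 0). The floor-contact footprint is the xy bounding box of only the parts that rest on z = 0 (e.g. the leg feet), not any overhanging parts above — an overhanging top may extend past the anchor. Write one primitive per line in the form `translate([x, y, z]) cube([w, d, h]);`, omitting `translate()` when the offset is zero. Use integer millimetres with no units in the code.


translate([198, 263, 0]) cube([1588, 128, 3094]);


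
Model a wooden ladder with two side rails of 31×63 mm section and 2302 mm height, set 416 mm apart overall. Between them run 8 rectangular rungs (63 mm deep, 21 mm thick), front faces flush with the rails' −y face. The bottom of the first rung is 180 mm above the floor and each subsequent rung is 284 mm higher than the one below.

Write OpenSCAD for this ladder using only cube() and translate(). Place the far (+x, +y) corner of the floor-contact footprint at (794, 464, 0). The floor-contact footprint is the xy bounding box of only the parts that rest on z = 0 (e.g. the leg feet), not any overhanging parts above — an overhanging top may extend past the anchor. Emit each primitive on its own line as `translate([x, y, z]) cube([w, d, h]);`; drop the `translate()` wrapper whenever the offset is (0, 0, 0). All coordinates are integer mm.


// rung span = 416 - 2*31 = 354
// rung[k] z = 180 + k*284
translate([378, 401, 0]) cube([31, 63, 2302]);
translate([763, 401, 0]) cube([31, 63, 2302]);
translate([409, 401, 180]) cube([354, 63, 21]);
translate([409, 401, 464]) cube([354, 63, 21]);
translate([409, 401, 748]) cube([354, 63, 21]);
translate([409, 401, 1032]) cube([354, 63, 21]);
translate([409, 401, 1316]) cube([354, 63, 21]);
translate([409, 401, 1600]) cube([354, 63, 21]);
translate([409, 401, 1884]) cube([354, 63, 21]);
translate([409, 401, 2168]) cube([354, 63, 21]);


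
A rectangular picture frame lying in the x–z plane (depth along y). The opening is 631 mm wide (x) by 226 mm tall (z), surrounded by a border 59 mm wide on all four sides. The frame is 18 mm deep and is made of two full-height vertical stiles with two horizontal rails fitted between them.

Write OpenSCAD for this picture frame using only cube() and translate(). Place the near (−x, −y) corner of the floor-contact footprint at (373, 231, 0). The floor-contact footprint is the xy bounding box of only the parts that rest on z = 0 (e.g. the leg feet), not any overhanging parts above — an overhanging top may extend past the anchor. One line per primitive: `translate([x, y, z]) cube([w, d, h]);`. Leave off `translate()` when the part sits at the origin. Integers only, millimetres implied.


translate([373, 231, 0]) cube([59, 18, 344]);
translate([1063, 231, 0]) cube([59, 18, 344]);
translate([432, 231, 0]) cube([631, 18, 59]);
translate([432, 231, 285]) cube([631, 18, 59]);


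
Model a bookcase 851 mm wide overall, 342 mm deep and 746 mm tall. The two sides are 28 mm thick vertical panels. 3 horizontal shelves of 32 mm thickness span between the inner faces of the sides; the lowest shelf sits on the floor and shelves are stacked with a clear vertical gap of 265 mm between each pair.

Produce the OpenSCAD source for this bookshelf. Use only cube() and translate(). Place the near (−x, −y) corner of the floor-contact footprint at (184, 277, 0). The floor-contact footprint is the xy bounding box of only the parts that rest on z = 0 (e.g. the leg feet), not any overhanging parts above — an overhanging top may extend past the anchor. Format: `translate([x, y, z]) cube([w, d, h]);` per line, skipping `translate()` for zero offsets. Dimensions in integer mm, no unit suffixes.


translate([184, 277, 0]) cube([28, 342, 746]);
translate([1007, 277, 0]) cube([28, 342, 746]);
translate([212, 277, 0]) cube([795, 342, 32]);
translate([212, 277, 297]) cube([795, 342, 32]);
translate([212, 277, 594]) cube([795, 342, 32]);


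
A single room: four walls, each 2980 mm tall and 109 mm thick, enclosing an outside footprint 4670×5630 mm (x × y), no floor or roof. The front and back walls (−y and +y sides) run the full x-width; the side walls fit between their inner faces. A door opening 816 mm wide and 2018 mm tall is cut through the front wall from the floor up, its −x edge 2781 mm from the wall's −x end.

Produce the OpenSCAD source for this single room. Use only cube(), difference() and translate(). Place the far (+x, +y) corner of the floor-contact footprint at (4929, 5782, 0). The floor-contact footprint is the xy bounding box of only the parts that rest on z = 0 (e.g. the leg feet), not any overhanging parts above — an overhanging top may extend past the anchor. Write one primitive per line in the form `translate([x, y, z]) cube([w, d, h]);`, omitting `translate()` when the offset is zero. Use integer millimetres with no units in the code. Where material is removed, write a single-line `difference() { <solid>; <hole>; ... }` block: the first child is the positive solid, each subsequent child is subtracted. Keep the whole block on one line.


difference() { translate([259, 152, 0]) cube([4670, 109, 2980]); translate([3040, 152, 0]) cube([816, 109, 2018]); }
translate([259, 5673, 0]) cube([4670, 109, 2980]);
translate([259, 261, 0]) cube([109, 5412, 2980]);
translate([4820, 261, 0]) cube([109, 5412, 2980]);


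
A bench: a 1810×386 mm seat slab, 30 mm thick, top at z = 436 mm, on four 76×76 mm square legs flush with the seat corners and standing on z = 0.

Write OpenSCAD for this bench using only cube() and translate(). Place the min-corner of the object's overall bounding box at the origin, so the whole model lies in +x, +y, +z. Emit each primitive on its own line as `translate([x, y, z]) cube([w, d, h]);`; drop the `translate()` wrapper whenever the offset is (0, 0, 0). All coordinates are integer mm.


translate([0, 0, 406]) cube([1810, 386, 30]);
cube([76, 76, 406]);
translate([0, 310, 0]) cube([76, 76, 406]);
translate([1734, 0, 0]) cube([76, 76, 406]);
translate([1734, 310, 0]) cube([76, 76, 406]);


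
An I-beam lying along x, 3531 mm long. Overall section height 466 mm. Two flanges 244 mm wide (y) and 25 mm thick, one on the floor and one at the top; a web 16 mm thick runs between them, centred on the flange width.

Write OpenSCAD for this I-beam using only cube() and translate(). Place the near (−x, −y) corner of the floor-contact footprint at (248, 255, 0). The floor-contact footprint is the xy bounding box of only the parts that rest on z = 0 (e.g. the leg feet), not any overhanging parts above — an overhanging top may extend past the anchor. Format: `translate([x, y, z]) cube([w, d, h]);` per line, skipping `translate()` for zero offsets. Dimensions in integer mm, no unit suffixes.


translate([248, 255, 0]) cube([3531, 244, 25]);
translate([248, 369, 25]) cube([3531, 16, 416]);
translate([248, 255, 441]) cube([3531, 244, 25]);


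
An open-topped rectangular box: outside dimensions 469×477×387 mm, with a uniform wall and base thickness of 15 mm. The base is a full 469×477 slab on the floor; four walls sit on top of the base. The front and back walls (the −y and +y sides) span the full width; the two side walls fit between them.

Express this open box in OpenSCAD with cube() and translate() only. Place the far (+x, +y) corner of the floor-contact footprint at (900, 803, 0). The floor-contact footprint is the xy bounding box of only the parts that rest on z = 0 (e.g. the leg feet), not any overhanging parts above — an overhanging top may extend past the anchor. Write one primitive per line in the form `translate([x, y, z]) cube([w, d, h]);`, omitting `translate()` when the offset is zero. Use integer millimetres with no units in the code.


translate([431, 326, 0]) cube([469, 477, 15]);
translate([431, 326, 15]) cube([469, 15, 372]);
translate([431, 788, 15]) cube([469, 15, 372]);
translate([431, 341, 15]) cube([15, 447, 372]);
translate([885, 341, 15]) cube([15, 447, 372]);


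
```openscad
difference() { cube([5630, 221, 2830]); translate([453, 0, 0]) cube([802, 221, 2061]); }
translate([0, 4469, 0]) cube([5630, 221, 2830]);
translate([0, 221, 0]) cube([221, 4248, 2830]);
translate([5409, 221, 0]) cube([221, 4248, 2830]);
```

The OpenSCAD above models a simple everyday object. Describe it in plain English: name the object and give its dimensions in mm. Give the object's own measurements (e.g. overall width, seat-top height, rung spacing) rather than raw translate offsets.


A single room: four walls, each 2830 mm tall and 221 mm thick, enclosing an outside footprint 5630×4690 mm (x × y), no floor or roof. The front and back walls (−y and +y sides) run the full x-width; the side walls fit between their inner faces. A door opening 802 mm wide and 2061 mm tall is cut through the front wall from the floor up, its −x edge 453 mm from the wall's −x end.


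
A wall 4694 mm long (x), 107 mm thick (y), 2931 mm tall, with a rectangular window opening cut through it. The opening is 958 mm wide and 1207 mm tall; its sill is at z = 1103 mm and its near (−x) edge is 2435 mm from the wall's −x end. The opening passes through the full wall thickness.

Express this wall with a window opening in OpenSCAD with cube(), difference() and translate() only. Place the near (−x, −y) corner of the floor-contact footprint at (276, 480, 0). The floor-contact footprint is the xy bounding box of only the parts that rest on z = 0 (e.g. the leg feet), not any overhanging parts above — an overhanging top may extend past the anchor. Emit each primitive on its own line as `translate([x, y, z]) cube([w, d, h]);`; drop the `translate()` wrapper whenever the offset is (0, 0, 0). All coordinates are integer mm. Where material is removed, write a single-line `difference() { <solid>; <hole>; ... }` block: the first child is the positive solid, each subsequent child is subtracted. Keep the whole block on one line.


difference() { translate([276, 480, 0]) cube([4694, 107, 2931]); translate([2711, 480, 1103]) cube([958, 107, 1207]); }


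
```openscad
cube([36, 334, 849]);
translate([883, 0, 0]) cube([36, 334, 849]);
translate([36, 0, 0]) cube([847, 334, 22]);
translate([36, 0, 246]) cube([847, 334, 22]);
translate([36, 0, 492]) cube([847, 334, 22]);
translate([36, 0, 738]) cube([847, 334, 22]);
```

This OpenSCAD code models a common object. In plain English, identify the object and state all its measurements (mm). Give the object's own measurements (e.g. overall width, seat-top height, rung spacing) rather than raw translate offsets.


An open bookshelf. Two side panels, each 36 mm thick, 334 mm deep and 849 mm tall, stand 919 mm apart (outside-to-outside). Between them sit 4 shelves, each 22 mm thick and 334 mm deep, spanning the full gap between the sides. The bottom shelf rests on the floor (its underside at z = 0) and the clear gap between one shelf's top and the next shelf's underside is 224 mm.


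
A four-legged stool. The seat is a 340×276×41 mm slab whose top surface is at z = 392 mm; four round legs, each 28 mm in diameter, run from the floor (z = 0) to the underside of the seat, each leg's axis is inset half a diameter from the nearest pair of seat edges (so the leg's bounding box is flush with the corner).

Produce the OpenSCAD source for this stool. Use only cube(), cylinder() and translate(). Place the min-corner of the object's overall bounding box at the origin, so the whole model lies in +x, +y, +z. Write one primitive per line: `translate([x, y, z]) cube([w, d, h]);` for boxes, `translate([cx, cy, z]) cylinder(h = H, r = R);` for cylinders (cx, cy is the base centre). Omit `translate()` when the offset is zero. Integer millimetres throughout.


// leg_h = 392 - 41 = 351
translate([0, 0, 351]) cube([340, 276, 41]);
translate([14, 14, 0]) cylinder(h = 351, r = 14);
translate([326, 14, 0]) cylinder(h = 351, r = 14);
translate([14, 262, 0]) cylinder(h = 351, r = 14);
translate([326, 262, 0]) cylinder(h = 351, r = 14);


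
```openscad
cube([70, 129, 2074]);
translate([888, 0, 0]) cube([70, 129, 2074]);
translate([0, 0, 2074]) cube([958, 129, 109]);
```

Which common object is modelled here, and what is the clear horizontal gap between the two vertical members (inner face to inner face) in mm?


A door frame. The clear opening width is 818 mm.

Two 2074 mm tall posts with a header on top — a door frame. The left jamb is 70 mm wide at x = 0; the right jamb starts at x = 888. The clear opening is 888 − 70 = 818 mm.


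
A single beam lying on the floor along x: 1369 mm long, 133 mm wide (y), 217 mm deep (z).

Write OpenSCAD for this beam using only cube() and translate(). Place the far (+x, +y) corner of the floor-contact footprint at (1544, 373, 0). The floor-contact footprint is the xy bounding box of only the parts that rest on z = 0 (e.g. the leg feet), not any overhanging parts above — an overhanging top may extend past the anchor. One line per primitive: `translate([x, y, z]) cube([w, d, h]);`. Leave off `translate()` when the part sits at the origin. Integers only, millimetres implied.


translate([175, 240, 0]) cube([1369, 133, 217]);


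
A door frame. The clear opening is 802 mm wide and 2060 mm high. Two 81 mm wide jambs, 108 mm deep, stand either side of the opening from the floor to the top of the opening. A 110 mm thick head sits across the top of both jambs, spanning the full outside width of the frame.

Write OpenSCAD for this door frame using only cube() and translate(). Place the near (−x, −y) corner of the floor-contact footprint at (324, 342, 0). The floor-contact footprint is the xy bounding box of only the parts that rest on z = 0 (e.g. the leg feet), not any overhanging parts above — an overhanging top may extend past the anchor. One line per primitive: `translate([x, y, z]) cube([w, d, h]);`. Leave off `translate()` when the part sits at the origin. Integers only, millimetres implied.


translate([324, 342, 0]) cube([81, 108, 2060]);
translate([1207, 342, 0]) cube([81, 108, 2060]);
translate([324, 342, 2060]) cube([964, 108, 110]);


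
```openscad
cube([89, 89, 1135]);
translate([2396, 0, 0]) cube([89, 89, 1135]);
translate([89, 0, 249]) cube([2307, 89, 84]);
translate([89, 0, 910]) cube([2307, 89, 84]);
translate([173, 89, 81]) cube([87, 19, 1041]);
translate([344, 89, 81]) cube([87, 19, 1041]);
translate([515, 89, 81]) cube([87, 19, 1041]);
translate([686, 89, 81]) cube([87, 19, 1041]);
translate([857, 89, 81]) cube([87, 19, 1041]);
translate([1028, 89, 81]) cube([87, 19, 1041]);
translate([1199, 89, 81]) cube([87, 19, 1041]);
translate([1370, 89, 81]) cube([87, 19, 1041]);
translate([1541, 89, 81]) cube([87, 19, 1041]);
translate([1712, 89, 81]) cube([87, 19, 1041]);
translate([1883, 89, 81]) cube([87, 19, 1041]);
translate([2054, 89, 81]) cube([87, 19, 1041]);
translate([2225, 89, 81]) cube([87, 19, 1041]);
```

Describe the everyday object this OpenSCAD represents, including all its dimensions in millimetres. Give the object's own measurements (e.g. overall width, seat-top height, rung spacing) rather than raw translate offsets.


A fence section. Two 89×89 mm posts, 1135 mm tall, stand on the floor with a clear span of 2307 mm between their inner faces. Two horizontal rails of 89×84 mm section span the gap between the posts with their undersides at z = 249 mm and z = 910 mm, flush with the posts' −y face. 13 pickets, each 87 mm wide, 19 mm thick and 1041 mm tall, are fixed to the +y face of the rails with their bottoms at z = 81 mm, spaced across the span with a 84 mm gap after the −x post and between neighbouring pickets and before the +x post.


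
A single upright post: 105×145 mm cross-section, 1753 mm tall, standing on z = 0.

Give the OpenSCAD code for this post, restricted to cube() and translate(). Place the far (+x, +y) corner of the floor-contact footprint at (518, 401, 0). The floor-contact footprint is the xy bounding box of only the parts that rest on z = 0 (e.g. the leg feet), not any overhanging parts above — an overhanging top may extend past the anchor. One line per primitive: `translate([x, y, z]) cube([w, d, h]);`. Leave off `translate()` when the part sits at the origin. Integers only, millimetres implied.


translate([413, 256, 0]) cube([105, 145, 1753]);


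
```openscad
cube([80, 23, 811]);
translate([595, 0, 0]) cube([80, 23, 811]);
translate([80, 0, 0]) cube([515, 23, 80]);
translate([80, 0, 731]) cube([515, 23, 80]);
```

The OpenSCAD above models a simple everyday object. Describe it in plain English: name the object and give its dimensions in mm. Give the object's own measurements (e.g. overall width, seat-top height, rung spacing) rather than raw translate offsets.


A rectangular picture frame lying in the x–z plane (depth along y). The opening is 515 mm wide (x) by 651 mm tall (z), surrounded by a border 80 mm wide on all four sides. The frame is 23 mm deep and is made of two full-height vertical stiles with two horizontal rails fitted between them.


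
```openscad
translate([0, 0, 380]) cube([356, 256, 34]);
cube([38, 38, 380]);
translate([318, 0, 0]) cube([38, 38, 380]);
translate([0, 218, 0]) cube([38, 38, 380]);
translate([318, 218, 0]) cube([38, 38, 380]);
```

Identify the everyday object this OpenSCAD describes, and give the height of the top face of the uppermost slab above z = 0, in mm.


A stool. The seat height is 414 mm.

A 356×256×34 slab at z = 380 on four corner posts — a stool. The seat top is 380 + 34 = 414 mm.


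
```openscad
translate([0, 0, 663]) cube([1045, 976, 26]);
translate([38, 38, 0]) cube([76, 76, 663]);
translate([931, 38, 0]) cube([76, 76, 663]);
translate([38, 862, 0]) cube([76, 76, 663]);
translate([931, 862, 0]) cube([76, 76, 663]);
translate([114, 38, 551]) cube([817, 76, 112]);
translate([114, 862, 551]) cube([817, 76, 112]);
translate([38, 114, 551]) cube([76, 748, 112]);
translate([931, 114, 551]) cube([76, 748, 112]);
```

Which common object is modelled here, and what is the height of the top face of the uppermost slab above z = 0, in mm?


A table. The table height is 689 mm.

A 1045×976×26 slab sits at z = 663 on four 76 mm square posts — a table. The top surface is at 663 + 26 = 689 mm.


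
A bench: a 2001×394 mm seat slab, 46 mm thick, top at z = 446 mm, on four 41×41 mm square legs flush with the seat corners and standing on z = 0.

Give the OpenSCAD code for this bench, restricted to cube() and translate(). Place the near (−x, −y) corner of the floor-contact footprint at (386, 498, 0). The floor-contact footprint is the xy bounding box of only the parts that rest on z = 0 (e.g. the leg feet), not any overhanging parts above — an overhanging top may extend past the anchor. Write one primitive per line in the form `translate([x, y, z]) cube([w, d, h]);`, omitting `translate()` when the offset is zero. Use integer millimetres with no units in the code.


translate([386, 498, 400]) cube([2001, 394, 46]);
translate([386, 498, 0]) cube([41, 41, 400]);
translate([386, 851, 0]) cube([41, 41, 400]);
translate([2346, 498, 0]) cube([41, 41, 400]);
translate([2346, 851, 0]) cube([41, 41, 400]);


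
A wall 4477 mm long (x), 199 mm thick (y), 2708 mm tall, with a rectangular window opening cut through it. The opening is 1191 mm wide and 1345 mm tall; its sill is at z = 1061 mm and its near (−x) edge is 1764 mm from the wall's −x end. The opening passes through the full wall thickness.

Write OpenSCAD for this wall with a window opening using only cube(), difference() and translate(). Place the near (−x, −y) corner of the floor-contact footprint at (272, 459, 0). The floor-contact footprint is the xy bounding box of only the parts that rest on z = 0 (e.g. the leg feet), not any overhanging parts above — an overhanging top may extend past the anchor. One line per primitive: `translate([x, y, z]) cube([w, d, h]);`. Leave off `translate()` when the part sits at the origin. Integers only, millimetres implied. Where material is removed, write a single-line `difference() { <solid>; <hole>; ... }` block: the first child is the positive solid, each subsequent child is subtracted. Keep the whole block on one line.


difference() { translate([272, 459, 0]) cube([4477, 199, 2708]); translate([2036, 459, 1061]) cube([1191, 199, 1345]); }


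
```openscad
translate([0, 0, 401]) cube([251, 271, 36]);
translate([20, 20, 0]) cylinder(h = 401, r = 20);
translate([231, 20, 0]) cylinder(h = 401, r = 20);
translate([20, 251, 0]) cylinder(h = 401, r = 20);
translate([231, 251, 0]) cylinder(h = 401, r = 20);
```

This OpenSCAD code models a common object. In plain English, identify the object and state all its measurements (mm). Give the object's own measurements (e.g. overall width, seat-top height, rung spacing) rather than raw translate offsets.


A four-legged stool. The seat is a 251×271×36 mm slab whose top surface is at z = 437 mm; four round legs, each 40 mm in diameter, run from the floor (z = 0) to the underside of the seat, each leg's axis is inset half a diameter from the nearest pair of seat edges (so the leg's bounding box is flush with the corner).


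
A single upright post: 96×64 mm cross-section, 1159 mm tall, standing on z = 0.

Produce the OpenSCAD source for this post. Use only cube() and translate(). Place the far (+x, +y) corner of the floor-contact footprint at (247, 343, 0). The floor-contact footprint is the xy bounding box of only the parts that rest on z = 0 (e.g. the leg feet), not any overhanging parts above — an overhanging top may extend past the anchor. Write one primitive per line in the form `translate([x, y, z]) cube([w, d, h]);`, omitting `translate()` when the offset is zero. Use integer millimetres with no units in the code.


translate([151, 279, 0]) cube([96, 64, 1159]);


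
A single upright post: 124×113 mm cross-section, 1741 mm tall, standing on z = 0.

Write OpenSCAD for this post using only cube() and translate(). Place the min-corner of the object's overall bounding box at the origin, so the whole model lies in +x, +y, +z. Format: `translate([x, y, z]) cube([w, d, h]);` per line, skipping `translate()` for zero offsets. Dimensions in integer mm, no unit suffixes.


cube([124, 113, 1741]);


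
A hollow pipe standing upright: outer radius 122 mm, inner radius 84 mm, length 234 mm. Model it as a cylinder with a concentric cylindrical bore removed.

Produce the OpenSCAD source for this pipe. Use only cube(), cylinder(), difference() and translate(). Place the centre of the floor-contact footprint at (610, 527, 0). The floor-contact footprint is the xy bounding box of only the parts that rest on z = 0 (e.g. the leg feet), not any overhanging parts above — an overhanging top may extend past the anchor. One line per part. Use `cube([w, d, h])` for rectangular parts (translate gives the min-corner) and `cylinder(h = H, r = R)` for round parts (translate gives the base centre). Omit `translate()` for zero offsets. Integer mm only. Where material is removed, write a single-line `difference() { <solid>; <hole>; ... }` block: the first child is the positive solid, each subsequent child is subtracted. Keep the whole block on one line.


difference() { translate([610, 527, 0]) cylinder(h = 234, r = 122); translate([610, 527, 0]) cylinder(h = 234, r = 84); }


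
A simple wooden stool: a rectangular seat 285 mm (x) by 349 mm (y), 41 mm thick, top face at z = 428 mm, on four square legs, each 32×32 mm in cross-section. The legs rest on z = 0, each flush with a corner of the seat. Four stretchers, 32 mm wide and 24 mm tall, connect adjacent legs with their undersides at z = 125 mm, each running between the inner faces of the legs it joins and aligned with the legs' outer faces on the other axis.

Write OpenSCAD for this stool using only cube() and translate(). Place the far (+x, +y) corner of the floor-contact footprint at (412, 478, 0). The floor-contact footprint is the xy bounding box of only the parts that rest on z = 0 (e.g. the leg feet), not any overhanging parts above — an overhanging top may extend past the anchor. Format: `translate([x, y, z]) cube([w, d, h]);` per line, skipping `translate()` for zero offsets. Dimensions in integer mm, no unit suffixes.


translate([127, 129, 387]) cube([285, 349, 41]);
translate([127, 129, 0]) cube([32, 32, 387]);
translate([380, 129, 0]) cube([32, 32, 387]);
translate([127, 446, 0]) cube([32, 32, 387]);
translate([380, 446, 0]) cube([32, 32, 387]);
translate([159, 129, 125]) cube([221, 32, 24]);
translate([159, 446, 125]) cube([221, 32, 24]);
translate([127, 161, 125]) cube([32, 285, 24]);
translate([380, 161, 125]) cube([32, 285, 24]);


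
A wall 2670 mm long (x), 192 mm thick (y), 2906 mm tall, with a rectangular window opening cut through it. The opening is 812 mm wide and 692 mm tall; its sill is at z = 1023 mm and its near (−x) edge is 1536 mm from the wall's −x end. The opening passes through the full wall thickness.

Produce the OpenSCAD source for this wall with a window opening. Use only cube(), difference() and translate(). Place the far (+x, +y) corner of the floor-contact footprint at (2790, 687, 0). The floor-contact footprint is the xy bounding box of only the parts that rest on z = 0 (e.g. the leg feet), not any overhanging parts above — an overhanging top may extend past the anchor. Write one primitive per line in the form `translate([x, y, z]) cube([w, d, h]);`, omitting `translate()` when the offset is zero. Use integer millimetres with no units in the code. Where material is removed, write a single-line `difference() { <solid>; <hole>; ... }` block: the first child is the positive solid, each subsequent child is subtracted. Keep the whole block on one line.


difference() { translate([120, 495, 0]) cube([2670, 192, 2906]); translate([1656, 495, 1023]) cube([812, 192, 692]); }


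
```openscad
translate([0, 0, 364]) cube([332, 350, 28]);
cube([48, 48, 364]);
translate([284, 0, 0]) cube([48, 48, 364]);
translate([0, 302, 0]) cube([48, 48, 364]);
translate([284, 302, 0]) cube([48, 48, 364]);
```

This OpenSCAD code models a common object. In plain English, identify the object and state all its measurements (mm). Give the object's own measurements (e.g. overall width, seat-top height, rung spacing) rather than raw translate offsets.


A four-legged stool. The seat is a 332×350×28 mm slab whose top surface is at z = 392 mm; four square legs, each 48×48 mm in cross-section, run from the floor (z = 0) to the underside of the seat, each flush with a corner of the seat.


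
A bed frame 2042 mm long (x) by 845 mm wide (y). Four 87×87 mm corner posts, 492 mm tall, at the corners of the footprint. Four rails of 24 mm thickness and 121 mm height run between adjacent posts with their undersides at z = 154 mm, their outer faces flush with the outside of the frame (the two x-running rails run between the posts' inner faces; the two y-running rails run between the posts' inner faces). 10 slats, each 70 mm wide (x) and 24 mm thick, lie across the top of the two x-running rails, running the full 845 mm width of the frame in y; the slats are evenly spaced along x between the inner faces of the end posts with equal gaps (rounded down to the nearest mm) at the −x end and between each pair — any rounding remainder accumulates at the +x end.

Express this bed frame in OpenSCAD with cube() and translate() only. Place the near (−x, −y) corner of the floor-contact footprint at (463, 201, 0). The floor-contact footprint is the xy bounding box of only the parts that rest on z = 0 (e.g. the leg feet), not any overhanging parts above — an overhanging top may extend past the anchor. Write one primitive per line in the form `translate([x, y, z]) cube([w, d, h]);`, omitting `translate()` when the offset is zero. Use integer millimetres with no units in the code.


// slat z = rail_z + rail_h = 154 + 121 = 275
// slat gap = ⌊(1868 − 10·70) / 11⌋ = 106
translate([463, 201, 0]) cube([87, 87, 492]);
translate([463, 959, 0]) cube([87, 87, 492]);
translate([2418, 201, 0]) cube([87, 87, 492]);
translate([2418, 959, 0]) cube([87, 87, 492]);
translate([550, 201, 154]) cube([1868, 24, 121]);
translate([550, 1022, 154]) cube([1868, 24, 121]);
translate([463, 288, 154]) cube([24, 671, 121]);
translate([2481, 288, 154]) cube([24, 671, 121]);
translate([656, 201, 275]) cube([70, 845, 24]);
translate([832, 201, 275]) cube([70, 845, 24]);
translate([1008, 201, 275]) cube([70, 845, 24]);
translate([1184, 201, 275]) cube([70, 845, 24]);
translate([1360, 201, 275]) cube([70, 845, 24]);
translate([1536, 201, 275]) cube([70, 845, 24]);
translate([1712, 201, 275]) cube([70, 845, 24]);
translate([1888, 201, 275]) cube([70, 845, 24]);
translate([2064, 201, 275]) cube([70, 845, 24]);
translate([2240, 201, 275]) cube([70, 845, 24]);


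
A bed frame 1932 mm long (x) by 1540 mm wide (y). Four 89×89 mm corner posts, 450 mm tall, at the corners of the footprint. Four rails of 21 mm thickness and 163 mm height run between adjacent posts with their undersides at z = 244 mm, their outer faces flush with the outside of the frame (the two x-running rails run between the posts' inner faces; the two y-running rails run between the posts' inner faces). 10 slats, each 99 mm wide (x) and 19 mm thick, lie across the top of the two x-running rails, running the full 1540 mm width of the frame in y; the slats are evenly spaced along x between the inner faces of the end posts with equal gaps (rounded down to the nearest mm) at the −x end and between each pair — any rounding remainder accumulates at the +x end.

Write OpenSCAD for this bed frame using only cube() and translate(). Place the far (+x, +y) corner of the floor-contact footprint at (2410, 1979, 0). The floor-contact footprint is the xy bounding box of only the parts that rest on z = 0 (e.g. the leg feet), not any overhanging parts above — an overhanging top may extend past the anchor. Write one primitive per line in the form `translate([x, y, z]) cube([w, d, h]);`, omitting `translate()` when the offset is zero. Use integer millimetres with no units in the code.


translate([478, 439, 0]) cube([89, 89, 450]);
translate([478, 1890, 0]) cube([89, 89, 450]);
translate([2321, 439, 0]) cube([89, 89, 450]);
translate([2321, 1890, 0]) cube([89, 89, 450]);
translate([567, 439, 244]) cube([1754, 21, 163]);
translate([567, 1958, 244]) cube([1754, 21, 163]);
translate([478, 528, 244]) cube([21, 1362, 163]);
translate([2389, 528, 244]) cube([21, 1362, 163]);
translate([636, 439, 407]) cube([99, 1540, 19]);
translate([804, 439, 407]) cube([99, 1540, 19]);
translate([972, 439, 407]) cube([99, 1540, 19]);
translate([1140, 439, 407]) cube([99, 1540, 19]);
translate([1308, 439, 407]) cube([99, 1540, 19]);
translate([1476, 439, 407]) cube([99, 1540, 19]);
translate([1644, 439, 407]) cube([99, 1540, 19]);
translate([1812, 439, 407]) cube([99, 1540, 19]);
translate([1980, 439, 407]) cube([99, 1540, 19]);
translate([2148, 439, 407]) cube([99, 1540, 19]);


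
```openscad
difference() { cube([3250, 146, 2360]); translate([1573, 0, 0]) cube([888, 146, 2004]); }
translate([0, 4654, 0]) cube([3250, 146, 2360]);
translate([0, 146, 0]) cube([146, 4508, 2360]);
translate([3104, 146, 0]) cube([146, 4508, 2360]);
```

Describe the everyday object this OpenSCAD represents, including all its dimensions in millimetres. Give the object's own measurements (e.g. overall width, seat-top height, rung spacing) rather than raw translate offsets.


A single room: four walls, each 2360 mm tall and 146 mm thick, enclosing an outside footprint 3250×4800 mm (x × y), no floor or roof. The front and back walls (−y and +y sides) run the full x-width; the side walls fit between their inner faces. A door opening 888 mm wide and 2004 mm tall is cut through the front wall from the floor up, its −x edge 1573 mm from the wall's −x end.


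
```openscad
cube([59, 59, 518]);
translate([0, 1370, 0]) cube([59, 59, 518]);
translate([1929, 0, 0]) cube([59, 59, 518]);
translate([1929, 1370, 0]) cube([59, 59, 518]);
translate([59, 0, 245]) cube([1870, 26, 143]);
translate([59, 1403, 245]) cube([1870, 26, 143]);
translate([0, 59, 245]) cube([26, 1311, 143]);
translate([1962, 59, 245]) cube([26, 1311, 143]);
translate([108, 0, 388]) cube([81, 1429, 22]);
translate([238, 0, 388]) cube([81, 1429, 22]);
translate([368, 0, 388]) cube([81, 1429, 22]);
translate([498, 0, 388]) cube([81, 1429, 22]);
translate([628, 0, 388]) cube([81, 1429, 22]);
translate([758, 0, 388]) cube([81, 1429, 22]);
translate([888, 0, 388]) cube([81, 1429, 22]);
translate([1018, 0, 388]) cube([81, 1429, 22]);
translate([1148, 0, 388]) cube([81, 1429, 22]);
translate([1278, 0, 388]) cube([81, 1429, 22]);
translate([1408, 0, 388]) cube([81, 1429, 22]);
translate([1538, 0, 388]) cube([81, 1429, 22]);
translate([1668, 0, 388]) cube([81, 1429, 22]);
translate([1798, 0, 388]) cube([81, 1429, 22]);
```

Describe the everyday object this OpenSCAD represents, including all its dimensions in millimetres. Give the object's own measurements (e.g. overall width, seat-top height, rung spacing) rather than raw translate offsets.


A bed frame 1988 mm long (x) by 1429 mm wide (y). Four 59×59 mm corner posts, 518 mm tall, at the corners of the footprint. Four rails of 26 mm thickness and 143 mm height run between adjacent posts with their undersides at z = 245 mm, their outer faces flush with the outside of the frame (the two x-running rails run between the posts' inner faces; the two y-running rails run between the posts' inner faces). 14 slats, each 81 mm wide (x) and 22 mm thick, lie across the top of the two x-running rails, running the full 1429 mm width of the frame in y; along x they sit between the end posts with a 49 mm gap after the −x posts and between neighbouring slats, leaving 50 mm before the +x posts.
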